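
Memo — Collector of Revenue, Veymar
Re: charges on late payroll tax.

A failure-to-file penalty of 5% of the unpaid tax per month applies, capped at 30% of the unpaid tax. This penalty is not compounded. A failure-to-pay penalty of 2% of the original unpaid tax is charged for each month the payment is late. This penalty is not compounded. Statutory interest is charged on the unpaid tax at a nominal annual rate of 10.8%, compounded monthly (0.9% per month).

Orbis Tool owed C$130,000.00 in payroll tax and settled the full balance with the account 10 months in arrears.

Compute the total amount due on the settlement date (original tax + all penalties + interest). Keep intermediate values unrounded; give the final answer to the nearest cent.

Failure-to-file: 10 × 5% × C$130,000.00 = C$65,000.00, capped at 30% × C$130,000.00 = C$39,000.00
Failure-to-pay penalty = 2% × C$130,000.00 × 10 mo = C$26,000.00
Interest: C$130,000.00 × ((1 + 0.009)^10 − 1) = C$130,000.00 × 0.0937339… = C$12,185.4035…
Total = C$130,000.00 + C$65,000.0000 + C$12,185.4035… = C$207,185.40

C$207,185.40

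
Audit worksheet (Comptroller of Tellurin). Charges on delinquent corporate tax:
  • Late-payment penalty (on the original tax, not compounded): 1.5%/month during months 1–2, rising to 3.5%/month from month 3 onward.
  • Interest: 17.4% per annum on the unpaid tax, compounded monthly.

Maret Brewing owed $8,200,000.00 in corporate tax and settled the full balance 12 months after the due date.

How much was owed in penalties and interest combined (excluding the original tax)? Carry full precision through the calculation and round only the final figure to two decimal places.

$4,662,270.68

Penalty, months 1–2: 2 × 1.5% × $8,200,000.00 = $246,000.00
Penalty, months 3–12: 10 × 3.5% × $8,200,000.00 = $2,870,000.00
Interest (17.4%/yr ÷ 12 = 1.45%/month): $8,200,000.00 × ((1 + 0.0145)^12 − 1) = $1,546,270.6819…
Penalties + interest = $3,116,000.0000 + $1,546,270.6819… = $4,662,270.68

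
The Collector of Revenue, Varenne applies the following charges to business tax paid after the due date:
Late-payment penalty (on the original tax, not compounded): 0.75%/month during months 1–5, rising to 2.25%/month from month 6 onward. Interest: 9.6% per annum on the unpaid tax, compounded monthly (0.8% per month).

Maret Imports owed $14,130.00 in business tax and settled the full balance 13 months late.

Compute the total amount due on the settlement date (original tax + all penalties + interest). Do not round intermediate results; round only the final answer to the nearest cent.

Penalty, months 1–5: 5 × 0.75% × $14,130.00 = $529.88…
Penalty, months 6–13: 8 × 2.25% × $14,130.00 = $2,543.40
Interest: $14,130.00 × ((1 + 0.008)^13 − 1) = $14,130.00 × 0.1091414… = $1,542.1680…
Total = $14,130.00 + $3,073.2750 + $1,542.1680… = $18,745.44

$18,745.44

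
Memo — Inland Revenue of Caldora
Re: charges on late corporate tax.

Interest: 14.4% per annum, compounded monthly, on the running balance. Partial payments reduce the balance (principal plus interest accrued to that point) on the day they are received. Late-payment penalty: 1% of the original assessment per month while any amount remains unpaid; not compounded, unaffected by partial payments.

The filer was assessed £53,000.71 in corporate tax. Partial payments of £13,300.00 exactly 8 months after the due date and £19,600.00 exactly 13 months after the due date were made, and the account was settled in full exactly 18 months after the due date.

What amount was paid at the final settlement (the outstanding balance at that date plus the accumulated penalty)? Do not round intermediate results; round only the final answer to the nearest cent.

£39,445.35

Monthly rate = 14.4% ÷ 12 = 1.2%
Balance at month 8: £53,000.7100 × (1 + 0.012)^8 = £58,307.6835…
After £13,300.00 payment: £58,307.6835… − £13,300.00 = £45,007.6835…
Balance at month 13: £45,007.6835… × (1 + 0.012)^5 = £47,773.7380…
After £19,600.00 payment: £47,773.7380… − £19,600.00 = £28,173.7380…
Balance at month 18: £28,173.7380… × (1 + 0.012)^5 = £29,905.2222…
Penalty: 18 × 1% × £53,000.71 = £9,540.13…
Final settlement = outstanding balance + penalty = £29,905.2222… + £9,540.13… = £39,445.35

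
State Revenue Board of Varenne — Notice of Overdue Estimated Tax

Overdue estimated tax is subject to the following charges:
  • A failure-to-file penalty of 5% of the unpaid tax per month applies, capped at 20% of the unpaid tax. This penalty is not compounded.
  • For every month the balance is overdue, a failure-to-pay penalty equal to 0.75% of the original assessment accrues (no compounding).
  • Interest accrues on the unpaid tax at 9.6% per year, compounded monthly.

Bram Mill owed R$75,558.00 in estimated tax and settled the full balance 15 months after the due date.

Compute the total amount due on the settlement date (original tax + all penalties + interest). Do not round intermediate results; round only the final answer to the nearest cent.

Failure-to-file: 15 × 5% × R$75,558.00 = R$56,668.50, capped at 20% × R$75,558.00 = R$15,111.60
Failure-to-pay penalty = 0.75% × R$75,558.00 × 15 mo = R$8,500.28…
Interest (9.6%/yr ÷ 12 = 0.8%/month): R$75,558.00 × ((1 + 0.008)^15 − 1) = R$9,592.7417…
Total = R$75,558.00 + R$23,611.8750 + R$9,592.7417… = R$108,762.62

R$108,762.62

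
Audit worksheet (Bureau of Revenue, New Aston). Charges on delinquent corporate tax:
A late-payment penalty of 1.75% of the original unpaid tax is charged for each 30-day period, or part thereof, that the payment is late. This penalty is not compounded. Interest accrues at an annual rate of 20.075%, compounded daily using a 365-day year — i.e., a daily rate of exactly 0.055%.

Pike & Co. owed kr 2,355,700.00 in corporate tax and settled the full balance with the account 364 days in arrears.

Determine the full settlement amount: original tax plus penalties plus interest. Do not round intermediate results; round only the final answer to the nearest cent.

kr 3,413,597.36

Penalty periods: ⌈364/30⌉ = 13; penalty = 13 × 1.75% × kr 2,355,700.00 = kr 535,921.75
Interest: kr 2,355,700.00 × ((1 + 0.00055)^364 − 1) = kr 2,355,700.00 × 0.22157983… = kr 521,975.6099…
Total = kr 2,355,700.00 + kr 535,921.7500 + kr 521,975.6099… = kr 3,413,597.36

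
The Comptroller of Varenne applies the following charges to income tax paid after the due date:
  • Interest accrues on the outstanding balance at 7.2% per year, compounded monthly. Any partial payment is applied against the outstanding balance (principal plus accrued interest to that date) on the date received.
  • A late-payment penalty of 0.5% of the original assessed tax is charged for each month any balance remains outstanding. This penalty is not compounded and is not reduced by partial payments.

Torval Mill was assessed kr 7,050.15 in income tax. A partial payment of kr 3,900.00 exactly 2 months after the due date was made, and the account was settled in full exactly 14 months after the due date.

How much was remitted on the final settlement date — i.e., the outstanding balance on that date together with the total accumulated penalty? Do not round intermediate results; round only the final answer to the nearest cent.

kr 3,969.28

Monthly rate = 7.2% ÷ 12 = 0.6%
Balance at month 2: kr 7,050.1500 × (1 + 0.006)^2 = kr 7,135.0056…
After kr 3,900.00 payment: kr 7,135.0056… − kr 3,900.00 = kr 3,235.0056…
Balance at month 14: kr 3,235.0056… × (1 + 0.006)^12 = kr 3,475.7682…
Penalty: 14 × 0.5% × kr 7,050.15 = kr 493.51…
Final settlement = outstanding balance + penalty = kr 3,475.7682… + kr 493.51… = kr 3,969.28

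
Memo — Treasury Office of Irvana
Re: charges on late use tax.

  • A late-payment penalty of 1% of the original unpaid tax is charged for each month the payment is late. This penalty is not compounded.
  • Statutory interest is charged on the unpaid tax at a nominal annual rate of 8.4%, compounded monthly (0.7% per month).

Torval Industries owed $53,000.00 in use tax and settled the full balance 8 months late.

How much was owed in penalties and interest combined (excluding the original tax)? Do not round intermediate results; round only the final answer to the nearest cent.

Late-payment penalty: 8 × 1% × $53,000.00 = $4,240.00
Interest: $53,000.00 × ((1 + 0.007)^8 − 1) = $53,000.00 × 0.0573914… = $3,041.7430…
Penalties + interest = $4,240.0000 + $3,041.7430… = $7,281.74

$7,281.74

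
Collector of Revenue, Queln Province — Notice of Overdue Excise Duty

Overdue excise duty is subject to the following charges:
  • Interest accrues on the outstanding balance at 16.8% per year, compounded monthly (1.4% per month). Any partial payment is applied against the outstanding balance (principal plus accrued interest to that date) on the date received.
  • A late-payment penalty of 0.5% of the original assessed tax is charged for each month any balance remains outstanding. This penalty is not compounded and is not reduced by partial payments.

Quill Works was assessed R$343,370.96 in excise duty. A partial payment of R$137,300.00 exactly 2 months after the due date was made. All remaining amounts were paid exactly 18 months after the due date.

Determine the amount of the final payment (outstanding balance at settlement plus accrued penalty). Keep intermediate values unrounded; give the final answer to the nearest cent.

Balance at month 2: R$343,370.9600 × (1 + 0.014)^2 = R$353,052.6476…
After R$137,300.00 payment: R$353,052.6476… − R$137,300.00 = R$215,752.6476…
Balance at month 18: R$215,752.6476… × (1 + 0.014)^16 = R$269,502.8820…
Penalty: 18 × 0.5% × R$343,370.96 = R$30,903.39…
Final settlement = outstanding balance + penalty = R$269,502.8820… + R$30,903.39… = R$300,406.27

R$300,406.27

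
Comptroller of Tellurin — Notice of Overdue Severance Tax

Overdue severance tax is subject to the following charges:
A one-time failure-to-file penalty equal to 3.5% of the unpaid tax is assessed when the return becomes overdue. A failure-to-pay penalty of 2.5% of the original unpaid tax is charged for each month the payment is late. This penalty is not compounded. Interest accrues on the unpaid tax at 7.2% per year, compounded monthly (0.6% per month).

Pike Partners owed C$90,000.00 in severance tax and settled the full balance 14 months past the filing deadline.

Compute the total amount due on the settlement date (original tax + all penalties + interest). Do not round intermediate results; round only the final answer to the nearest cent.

Failure-to-file penalty: 3.5% × C$90,000.00 = C$3,150.00
Failure-to-pay penalty = 2.5% × C$90,000.00 × 14 mo = C$31,500.00
Interest: C$90,000.00 × ((1 + 0.006)^14 − 1) = C$90,000.00 × 0.0873559… = C$7,862.0343…
Total = C$90,000.00 + C$34,650.0000 + C$7,862.0343… = C$132,512.03

C$132,512.03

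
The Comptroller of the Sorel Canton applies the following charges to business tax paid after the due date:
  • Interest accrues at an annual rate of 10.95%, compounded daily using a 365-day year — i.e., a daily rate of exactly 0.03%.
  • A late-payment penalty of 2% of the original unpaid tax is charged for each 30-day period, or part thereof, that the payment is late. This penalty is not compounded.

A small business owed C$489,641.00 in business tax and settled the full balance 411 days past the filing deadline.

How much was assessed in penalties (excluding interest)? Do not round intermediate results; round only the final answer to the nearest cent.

Penalty periods: ⌈411/30⌉ = 14; penalty = 14 × 2% × C$489,641.00 = C$137,099.48

C$137,099.48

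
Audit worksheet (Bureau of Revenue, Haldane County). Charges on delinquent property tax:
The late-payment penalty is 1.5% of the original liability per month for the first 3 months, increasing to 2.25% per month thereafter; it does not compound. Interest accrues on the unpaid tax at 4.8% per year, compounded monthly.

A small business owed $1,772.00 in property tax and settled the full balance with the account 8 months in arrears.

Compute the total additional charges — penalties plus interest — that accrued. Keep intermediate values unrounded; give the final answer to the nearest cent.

$336.59

Penalty, months 1–3: 3 × 1.5% × $1,772.00 = $79.74
Penalty, months 4–8: 5 × 2.25% × $1,772.00 = $199.35
Interest (4.8%/yr ÷ 12 = 0.4%/month): $1,772.00 × ((1 + 0.004)^8 − 1) = $57.5042…
Penalties + interest = $279.0900 + $57.5042… = $336.59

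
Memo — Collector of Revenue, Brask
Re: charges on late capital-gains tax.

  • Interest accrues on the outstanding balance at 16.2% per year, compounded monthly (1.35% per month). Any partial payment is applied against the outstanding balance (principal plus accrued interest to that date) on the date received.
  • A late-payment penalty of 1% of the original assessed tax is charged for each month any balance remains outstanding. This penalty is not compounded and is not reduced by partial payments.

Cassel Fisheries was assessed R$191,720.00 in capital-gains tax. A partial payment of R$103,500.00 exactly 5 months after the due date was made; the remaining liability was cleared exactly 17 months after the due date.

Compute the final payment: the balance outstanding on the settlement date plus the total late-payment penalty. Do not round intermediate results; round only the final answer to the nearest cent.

Balance at month 5: R$191,720.0000 × (1 + 0.0135)^5 = R$205,015.2587…
After R$103,500.00 payment: R$205,015.2587… − R$103,500.00 = R$101,515.2587…
Balance at month 17: R$101,515.2587… × (1 + 0.0135)^12 = R$119,238.4610…
Penalty: 17 × 1% × R$191,720.00 = R$32,592.40
Final settlement = outstanding balance + penalty = R$119,238.4610… + R$32,592.40 = R$151,830.86

R$151,830.86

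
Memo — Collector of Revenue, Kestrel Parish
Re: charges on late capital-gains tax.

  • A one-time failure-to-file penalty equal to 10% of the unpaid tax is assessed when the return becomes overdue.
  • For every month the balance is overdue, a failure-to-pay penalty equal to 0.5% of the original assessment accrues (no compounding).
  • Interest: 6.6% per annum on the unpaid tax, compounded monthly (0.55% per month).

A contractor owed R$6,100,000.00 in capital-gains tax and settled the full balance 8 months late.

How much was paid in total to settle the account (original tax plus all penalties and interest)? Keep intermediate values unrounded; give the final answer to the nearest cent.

R$7,227,623.93

Failure-to-file penalty: 10% × R$6,100,000.00 = R$610,000.00
Failure-to-pay penalty: 8 × 0.5% × R$6,100,000.00 = R$244,000.00
Interest: R$6,100,000.00 × ((1 + 0.0055)^8 − 1) = R$6,100,000.00 × 0.0448564… = R$273,623.9262…
Total = R$6,100,000.00 + R$854,000.0000 + R$273,623.9262… = R$7,227,623.93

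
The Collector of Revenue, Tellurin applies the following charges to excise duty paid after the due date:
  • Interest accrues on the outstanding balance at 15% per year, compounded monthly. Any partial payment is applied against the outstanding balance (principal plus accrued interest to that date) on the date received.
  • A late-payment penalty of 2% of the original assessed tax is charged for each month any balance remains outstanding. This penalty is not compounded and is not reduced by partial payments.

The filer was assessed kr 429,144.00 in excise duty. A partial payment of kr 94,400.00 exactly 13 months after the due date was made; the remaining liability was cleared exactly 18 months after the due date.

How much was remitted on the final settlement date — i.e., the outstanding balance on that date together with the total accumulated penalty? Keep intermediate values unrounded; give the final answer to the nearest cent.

kr 590,720.27

Monthly rate = 15% ÷ 12 = 1.25%
Balance at month 13: kr 429,144.0000 × (1 + 0.0125)^13 = kr 504,357.4722…
After kr 94,400.00 payment: kr 504,357.4722… − kr 94,400.00 = kr 409,957.4722…
Balance at month 18: kr 409,957.4722… × (1 + 0.0125)^5 = kr 436,228.4299…
Penalty: 18 × 2% × kr 429,144.00 = kr 154,491.84
Final settlement = outstanding balance + penalty = kr 436,228.4299… + kr 154,491.84 = kr 590,720.27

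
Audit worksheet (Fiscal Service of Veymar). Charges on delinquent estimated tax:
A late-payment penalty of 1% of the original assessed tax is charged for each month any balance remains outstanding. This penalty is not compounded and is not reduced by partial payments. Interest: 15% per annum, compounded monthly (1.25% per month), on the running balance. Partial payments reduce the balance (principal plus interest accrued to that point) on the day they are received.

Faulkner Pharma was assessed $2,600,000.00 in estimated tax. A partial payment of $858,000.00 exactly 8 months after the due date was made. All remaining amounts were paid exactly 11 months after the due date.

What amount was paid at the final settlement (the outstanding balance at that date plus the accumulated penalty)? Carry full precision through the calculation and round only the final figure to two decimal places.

Balance at month 8: $2,600,000.0000 × (1 + 0.0125)^8 = $2,871,663.8631…
After $858,000.00 payment: $2,871,663.8631… − $858,000.00 = $2,013,663.8631…
Balance at month 11: $2,013,663.8631… × (1 + 0.0125)^3 = $2,090,124.0958…
Penalty: 11 × 1% × $2,600,000.00 = $286,000.00
Final settlement = outstanding balance + penalty = $2,090,124.0958… + $286,000.00 = $2,376,124.10

$2,376,124.10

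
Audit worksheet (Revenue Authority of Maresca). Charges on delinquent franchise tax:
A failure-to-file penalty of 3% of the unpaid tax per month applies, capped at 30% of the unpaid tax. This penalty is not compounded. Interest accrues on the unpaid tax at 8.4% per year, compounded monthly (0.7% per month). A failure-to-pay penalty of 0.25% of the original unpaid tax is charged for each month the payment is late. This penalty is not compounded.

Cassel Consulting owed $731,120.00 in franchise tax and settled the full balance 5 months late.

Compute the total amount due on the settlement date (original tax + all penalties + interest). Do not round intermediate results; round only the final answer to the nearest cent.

Failure-to-file: 5 × 3% × $731,120.00 = $109,668.00 (under the 30% cap)
Failure-to-pay penalty = 0.25% × $731,120.00 × 5 mo = $9,139.00
Interest: $731,120.00 × ((1 + 0.007)^5 − 1) = $731,120.00 × 0.0354934… = $25,949.9653…
Total = $731,120.00 + $118,807.0000 + $25,949.9653… = $875,876.97

$875,876.97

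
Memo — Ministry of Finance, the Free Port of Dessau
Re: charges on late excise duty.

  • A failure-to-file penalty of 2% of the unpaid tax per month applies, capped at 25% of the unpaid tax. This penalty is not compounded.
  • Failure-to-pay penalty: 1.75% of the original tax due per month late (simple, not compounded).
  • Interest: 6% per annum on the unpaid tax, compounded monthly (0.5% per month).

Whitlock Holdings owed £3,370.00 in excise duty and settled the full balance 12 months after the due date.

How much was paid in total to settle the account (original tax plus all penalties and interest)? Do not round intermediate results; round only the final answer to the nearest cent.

Failure-to-file: 12 × 2% × £3,370.00 = £808.80 (under the 25% cap)
Failure-to-pay penalty = 1.75% × £3,370.00 × 12 mo = £707.70
Interest: £3,370.00 × ((1 + 0.005)^12 − 1) = £3,370.00 × 0.0616778… = £207.8542…
Total = £3,370.00 + £1,516.5000 + £207.8542… = £5,094.35

£5,094.35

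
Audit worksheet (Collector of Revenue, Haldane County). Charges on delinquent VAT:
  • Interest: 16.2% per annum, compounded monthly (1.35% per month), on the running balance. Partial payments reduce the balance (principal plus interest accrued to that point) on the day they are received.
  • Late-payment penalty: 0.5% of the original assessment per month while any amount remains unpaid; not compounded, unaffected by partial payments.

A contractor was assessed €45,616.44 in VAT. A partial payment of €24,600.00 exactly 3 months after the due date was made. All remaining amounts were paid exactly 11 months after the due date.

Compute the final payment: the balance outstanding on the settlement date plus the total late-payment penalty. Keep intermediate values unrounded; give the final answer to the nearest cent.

€27,989.88

Balance at month 3: €45,616.4400 × (1 + 0.0135)^3 = €47,488.9588…
After €24,600.00 payment: €47,488.9588… − €24,600.00 = €22,888.9588…
Balance at month 11: €22,888.9588… × (1 + 0.0135)^8 = €25,480.9762…
Penalty: 11 × 0.5% × €45,616.44 = €2,508.90…
Final settlement = outstanding balance + penalty = €25,480.9762… + €2,508.90… = €27,989.88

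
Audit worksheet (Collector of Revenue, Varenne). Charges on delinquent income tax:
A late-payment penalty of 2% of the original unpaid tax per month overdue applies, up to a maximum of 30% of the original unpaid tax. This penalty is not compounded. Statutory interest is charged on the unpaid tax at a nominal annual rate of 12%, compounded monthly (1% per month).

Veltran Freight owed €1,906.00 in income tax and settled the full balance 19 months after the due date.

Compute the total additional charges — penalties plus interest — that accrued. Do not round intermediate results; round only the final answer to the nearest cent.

Penalty (uncapped): 19 × 2% × €1,906.00 = €724.28; cap = 30% × €1,906.00 = €571.80 → penalty = €571.80
Interest: €1,906.00 × ((1 + 0.01)^19 − 1) = €1,906.00 × 0.2081090… = €396.6557…
Penalties + interest = €571.8000 + €396.6557… = €968.46

€968.46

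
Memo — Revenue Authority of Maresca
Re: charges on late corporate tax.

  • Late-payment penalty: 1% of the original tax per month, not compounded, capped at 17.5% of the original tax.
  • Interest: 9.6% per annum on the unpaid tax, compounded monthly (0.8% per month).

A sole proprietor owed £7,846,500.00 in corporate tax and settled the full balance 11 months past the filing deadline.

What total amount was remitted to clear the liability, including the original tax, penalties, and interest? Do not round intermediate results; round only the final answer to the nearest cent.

Penalty: 11 × 1% × £7,846,500.00 = £863,115.00 (below the 17.5% cap of £1,373,137.50)
Interest: £7,846,500.00 × ((1 + 0.008)^11 − 1) = £7,846,500.00 × 0.0916058… = £718,785.2780…
Total = £7,846,500.00 + £863,115.0000 + £718,785.2780… = £9,428,400.28

£9,428,400.28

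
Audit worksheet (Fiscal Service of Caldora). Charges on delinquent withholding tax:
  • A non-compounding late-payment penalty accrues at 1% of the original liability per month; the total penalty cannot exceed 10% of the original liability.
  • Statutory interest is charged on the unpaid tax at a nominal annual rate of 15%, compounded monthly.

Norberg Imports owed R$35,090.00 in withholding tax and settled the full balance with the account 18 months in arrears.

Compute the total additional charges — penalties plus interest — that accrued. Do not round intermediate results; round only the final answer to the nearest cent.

R$12,301.76

Penalty (uncapped): 18 × 1% × R$35,090.00 = R$6,316.20; cap = 10% × R$35,090.00 = R$3,509.00 → penalty = R$3,509.00
Interest (15%/yr ÷ 12 = 1.25%/month): R$35,090.00 × ((1 + 0.0125)^18 − 1) = R$8,792.7608…
Penalties + interest = R$3,509.0000 + R$8,792.7608… = R$12,301.76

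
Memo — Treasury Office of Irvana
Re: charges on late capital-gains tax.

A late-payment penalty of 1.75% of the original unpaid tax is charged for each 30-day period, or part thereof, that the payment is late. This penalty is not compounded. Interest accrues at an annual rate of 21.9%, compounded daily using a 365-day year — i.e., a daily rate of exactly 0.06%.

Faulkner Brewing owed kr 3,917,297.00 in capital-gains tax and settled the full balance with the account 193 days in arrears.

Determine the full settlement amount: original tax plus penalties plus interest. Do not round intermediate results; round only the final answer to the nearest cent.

kr 4,877,944.78

Penalty periods: ⌈193/30⌉ = 7; penalty = 7 × 1.75% × kr 3,917,297.00 = kr 479,868.88…
Interest: kr 3,917,297.00 × ((1 + 0.0006)^193 − 1) = kr 3,917,297.00 × 0.12273231… = kr 480,778.8965…
Total = kr 3,917,297.00 + kr 479,868.8825 + kr 480,778.8965… = kr 4,877,944.78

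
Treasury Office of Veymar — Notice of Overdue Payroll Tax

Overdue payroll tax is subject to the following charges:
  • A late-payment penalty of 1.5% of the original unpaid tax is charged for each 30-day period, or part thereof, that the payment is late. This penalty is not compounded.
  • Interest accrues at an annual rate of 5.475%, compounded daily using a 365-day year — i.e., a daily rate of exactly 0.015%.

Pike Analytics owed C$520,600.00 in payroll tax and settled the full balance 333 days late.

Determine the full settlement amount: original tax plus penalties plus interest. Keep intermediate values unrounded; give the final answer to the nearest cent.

C$640,970.32

Penalty periods: ⌈333/30⌉ = 12; penalty = 12 × 1.5% × C$520,600.00 = C$93,708.00
Interest: C$520,600.00 × ((1 + 0.00015)^333 − 1) = C$520,600.00 × 0.05121460… = C$26,662.3189…
Total = C$520,600.00 + C$93,708.0000 + C$26,662.3189… = C$640,970.32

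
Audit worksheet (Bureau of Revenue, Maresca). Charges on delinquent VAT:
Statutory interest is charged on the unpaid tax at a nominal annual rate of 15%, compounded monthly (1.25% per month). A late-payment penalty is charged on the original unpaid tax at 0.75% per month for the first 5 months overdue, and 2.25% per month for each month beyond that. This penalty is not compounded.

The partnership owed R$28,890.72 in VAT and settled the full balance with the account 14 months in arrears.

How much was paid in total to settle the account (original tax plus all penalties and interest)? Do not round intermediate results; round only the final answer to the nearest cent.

R$41,312.42

Penalty, months 1–5: 5 × 0.75% × R$28,890.72 = R$1,083.40…
Penalty, months 6–14: 9 × 2.25% × R$28,890.72 = R$5,850.37…
Interest: R$28,890.72 × ((1 + 0.0125)^14 − 1) = R$28,890.72 × 0.1899547… = R$5,487.9295…
Total = R$28,890.72 + R$6,933.7728 + R$5,487.9295… = R$41,312.42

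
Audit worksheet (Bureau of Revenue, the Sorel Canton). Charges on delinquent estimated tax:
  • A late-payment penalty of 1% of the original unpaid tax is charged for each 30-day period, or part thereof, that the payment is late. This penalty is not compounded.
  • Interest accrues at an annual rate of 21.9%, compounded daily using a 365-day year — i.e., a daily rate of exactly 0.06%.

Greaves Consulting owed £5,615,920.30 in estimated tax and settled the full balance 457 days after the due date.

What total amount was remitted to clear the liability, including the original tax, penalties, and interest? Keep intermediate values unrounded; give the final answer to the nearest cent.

Penalty periods: ⌈457/30⌉ = 16; penalty = 16 × 1% × £5,615,920.30 = £898,547.25…
Interest: £5,615,920.30 × ((1 + 0.0006)^457 − 1) = £5,615,920.30 × 0.31536971… = £1,771,091.1452…
Total = £5,615,920.30 + £898,547.2480 + £1,771,091.1452… = £8,285,558.69

£8,285,558.69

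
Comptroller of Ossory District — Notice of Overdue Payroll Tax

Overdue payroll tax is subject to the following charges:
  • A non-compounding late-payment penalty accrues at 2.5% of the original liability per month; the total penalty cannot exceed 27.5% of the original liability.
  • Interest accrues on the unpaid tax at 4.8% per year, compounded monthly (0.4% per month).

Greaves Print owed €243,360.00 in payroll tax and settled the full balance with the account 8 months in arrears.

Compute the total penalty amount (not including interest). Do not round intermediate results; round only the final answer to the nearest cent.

Penalty: 8 × 2.5% × €243,360.00 = €48,672.00 (below the 27.5% cap of €66,924.00)

€48,672.00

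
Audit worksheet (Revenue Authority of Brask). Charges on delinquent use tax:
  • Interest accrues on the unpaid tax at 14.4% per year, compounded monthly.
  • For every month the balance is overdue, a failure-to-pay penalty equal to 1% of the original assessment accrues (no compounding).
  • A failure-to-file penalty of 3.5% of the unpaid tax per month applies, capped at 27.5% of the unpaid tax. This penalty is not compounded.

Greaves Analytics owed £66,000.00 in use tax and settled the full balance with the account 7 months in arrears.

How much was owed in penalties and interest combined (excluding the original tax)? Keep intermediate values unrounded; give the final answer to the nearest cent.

£26,537.62

Failure-to-file: 7 × 3.5% × £66,000.00 = £16,170.00 (under the 27.5% cap)
Failure-to-pay penalty: 7 × 1% × £66,000.00 = £4,620.00
Interest (14.4%/yr ÷ 12 = 1.2%/month): £66,000.00 × ((1 + 0.012)^7 − 1) = £5,747.6239…
Penalties + interest = £20,790.0000 + £5,747.6239… = £26,537.62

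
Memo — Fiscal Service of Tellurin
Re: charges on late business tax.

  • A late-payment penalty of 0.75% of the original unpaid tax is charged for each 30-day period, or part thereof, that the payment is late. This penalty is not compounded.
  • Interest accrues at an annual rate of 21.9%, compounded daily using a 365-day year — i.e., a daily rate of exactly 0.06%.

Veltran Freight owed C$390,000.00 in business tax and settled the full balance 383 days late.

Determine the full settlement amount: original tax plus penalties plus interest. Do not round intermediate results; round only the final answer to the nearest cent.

Penalty periods: ⌈383/30⌉ = 13; penalty = 13 × 0.75% × C$390,000.00 = C$38,025.00
Interest: C$390,000.00 × ((1 + 0.0006)^383 − 1) = C$390,000.00 × 0.25826160… = C$100,722.0249…
Total = C$390,000.00 + C$38,025.0000 + C$100,722.0249… = C$528,747.02

C$528,747.02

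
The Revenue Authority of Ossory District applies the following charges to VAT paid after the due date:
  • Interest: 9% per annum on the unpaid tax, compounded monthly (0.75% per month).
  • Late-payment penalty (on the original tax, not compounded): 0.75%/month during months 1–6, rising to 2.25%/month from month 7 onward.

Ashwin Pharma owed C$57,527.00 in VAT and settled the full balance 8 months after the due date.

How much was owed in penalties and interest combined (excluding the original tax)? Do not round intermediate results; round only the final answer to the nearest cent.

C$8,721.03

Penalty, months 1–6: 6 × 0.75% × C$57,527.00 = C$2,588.72…
Penalty, months 7–8: 2 × 2.25% × C$57,527.00 = C$2,588.72…
Interest: C$57,527.00 × ((1 + 0.0075)^8 − 1) = C$57,527.00 × 0.0615988… = C$3,543.5969…
Penalties + interest = C$5,177.4300 + C$3,543.5969… = C$8,721.03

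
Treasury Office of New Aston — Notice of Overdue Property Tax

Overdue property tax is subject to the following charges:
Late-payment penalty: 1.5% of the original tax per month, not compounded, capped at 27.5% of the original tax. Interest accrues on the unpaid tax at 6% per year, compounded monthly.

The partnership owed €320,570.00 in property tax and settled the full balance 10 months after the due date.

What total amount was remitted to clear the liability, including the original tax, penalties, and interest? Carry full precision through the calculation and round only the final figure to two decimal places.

€385,049.49

Penalty: 10 × 1.5% × €320,570.00 = €48,085.50 (below the 27.5% cap of €88,156.75)
Interest (6%/yr ÷ 12 = 0.5%/month): €320,570.00 × ((1 + 0.005)^10 − 1) = €16,393.9921…
Total = €320,570.00 + €48,085.5000 + €16,393.9921… = €385,049.49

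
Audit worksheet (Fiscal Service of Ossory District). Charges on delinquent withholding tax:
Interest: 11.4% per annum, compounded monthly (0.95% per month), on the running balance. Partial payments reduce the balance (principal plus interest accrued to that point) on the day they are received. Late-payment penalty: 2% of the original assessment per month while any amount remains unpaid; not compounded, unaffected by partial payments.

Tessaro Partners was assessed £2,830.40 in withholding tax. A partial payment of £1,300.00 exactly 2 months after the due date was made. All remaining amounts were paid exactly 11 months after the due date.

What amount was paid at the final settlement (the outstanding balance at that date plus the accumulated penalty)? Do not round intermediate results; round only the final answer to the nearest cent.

Balance at month 2: £2,830.4000 × (1 + 0.0095)^2 = £2,884.4330…
After £1,300.00 payment: £2,884.4330… − £1,300.00 = £1,584.4330…
Balance at month 11: £1,584.4330… × (1 + 0.0095)^9 = £1,725.1656…
Penalty: 11 × 2% × £2,830.40 = £622.69…
Final settlement = outstanding balance + penalty = £1,725.1656… + £622.69… = £2,347.85

£2,347.85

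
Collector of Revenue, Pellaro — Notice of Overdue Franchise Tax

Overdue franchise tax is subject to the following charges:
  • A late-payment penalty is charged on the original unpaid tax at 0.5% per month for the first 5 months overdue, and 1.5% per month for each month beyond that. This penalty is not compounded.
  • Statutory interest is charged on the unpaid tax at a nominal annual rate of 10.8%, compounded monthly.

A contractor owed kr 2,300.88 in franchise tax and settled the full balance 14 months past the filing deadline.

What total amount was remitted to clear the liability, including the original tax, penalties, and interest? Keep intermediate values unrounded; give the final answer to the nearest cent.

Penalty, months 1–5: 5 × 0.5% × kr 2,300.88 = kr 57.52…
Penalty, months 6–14: 9 × 1.5% × kr 2,300.88 = kr 310.62…
Interest (10.8%/yr ÷ 12 = 0.9%/month): kr 2,300.88 × ((1 + 0.009)^14 − 1) = kr 307.4966…
Total = kr 2,300.88 + kr 368.1408 + kr 307.4966… = kr 2,976.52

kr 2,976.52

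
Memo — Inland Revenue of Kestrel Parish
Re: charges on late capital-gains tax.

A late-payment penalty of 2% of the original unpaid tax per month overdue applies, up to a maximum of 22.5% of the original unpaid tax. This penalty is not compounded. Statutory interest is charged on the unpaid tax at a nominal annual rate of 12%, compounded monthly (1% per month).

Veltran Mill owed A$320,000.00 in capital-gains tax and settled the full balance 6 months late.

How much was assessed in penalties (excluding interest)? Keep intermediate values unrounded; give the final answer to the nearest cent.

A$38,400.00

Penalty: 6 × 2% × A$320,000.00 = A$38,400.00 (below the 22.5% cap of A$72,000.00)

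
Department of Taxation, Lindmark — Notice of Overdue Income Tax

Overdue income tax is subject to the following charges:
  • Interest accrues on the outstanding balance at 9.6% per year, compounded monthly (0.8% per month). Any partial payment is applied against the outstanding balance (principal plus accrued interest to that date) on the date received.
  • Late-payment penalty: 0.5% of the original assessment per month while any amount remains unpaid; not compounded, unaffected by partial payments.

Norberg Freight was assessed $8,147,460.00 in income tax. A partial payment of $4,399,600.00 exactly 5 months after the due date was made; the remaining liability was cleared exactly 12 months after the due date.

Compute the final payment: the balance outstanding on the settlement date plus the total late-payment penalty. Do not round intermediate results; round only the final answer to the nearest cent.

Balance at month 5: $8,147,460.0000 × (1 + 0.008)^5 = $8,478,614.6565…
After $4,399,600.00 payment: $8,478,614.6565… − $4,399,600.00 = $4,079,014.6565…
Balance at month 12: $4,079,014.6565… × (1 + 0.008)^7 = $4,312,995.3565…
Penalty: 12 × 0.5% × $8,147,460.00 = $488,847.60
Final settlement = outstanding balance + penalty = $4,312,995.3565… + $488,847.60 = $4,801,842.96

$4,801,842.96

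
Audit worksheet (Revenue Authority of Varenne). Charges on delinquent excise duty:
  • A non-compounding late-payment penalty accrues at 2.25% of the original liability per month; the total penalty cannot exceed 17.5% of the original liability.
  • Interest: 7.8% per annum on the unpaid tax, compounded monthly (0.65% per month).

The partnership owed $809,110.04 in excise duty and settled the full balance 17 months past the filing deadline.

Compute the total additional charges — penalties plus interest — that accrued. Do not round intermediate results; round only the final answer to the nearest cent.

Penalty (uncapped): 17 × 2.25% × $809,110.04 = $309,484.59…; cap = 17.5% × $809,110.04 = $141,594.26… → penalty = $141,594.26…
Interest: $809,110.04 × ((1 + 0.0065)^17 − 1) = $809,110.04 × 0.1164371… = $94,210.3993…
Penalties + interest = $141,594.2570 + $94,210.3993… = $235,804.66

$235,804.66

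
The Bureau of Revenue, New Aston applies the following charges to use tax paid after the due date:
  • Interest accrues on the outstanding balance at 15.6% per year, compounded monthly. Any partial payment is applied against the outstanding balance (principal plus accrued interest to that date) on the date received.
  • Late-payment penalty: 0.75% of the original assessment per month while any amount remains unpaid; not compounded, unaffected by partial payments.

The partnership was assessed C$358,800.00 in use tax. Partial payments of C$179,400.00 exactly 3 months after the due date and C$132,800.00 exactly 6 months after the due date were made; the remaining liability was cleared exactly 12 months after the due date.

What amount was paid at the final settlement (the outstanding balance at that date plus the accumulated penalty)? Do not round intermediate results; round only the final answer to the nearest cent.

C$106,229.49

Monthly rate = 15.6% ÷ 12 = 1.3%
Balance at month 3: C$358,800.0000 × (1 + 0.013)^3 = C$372,975.8999…
After C$179,400.00 payment: C$372,975.8999… − C$179,400.00 = C$193,575.8999…
Balance at month 6: C$193,575.8999… × (1 + 0.013)^3 = C$201,223.9282…
After C$132,800.00 payment: C$201,223.9282… − C$132,800.00 = C$68,423.9282…
Balance at month 12: C$68,423.9282… × (1 + 0.013)^6 = C$73,937.4853…
Penalty: 12 × 0.75% × C$358,800.00 = C$32,292.00
Final settlement = outstanding balance + penalty = C$73,937.4853… + C$32,292.00 = C$106,229.49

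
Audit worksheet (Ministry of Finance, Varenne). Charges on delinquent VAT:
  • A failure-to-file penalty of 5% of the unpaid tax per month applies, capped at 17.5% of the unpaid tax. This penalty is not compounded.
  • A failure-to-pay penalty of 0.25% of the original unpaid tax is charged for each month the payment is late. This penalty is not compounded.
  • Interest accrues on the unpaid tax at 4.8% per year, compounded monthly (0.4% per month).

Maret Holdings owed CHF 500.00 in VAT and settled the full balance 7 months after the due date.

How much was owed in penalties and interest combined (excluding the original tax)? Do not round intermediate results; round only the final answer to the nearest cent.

CHF 110.42

Failure-to-file: 7 × 5% × CHF 500.00 = CHF 175.00, capped at 17.5% × CHF 500.00 = CHF 87.50
Failure-to-pay penalty: 7 × 0.25% × CHF 500.00 = CHF 8.75
Interest: CHF 500.00 × ((1 + 0.004)^7 − 1) = CHF 500.00 × 0.0283382… = CHF 14.1691…
Penalties + interest = CHF 96.2500 + CHF 14.1691… = CHF 110.42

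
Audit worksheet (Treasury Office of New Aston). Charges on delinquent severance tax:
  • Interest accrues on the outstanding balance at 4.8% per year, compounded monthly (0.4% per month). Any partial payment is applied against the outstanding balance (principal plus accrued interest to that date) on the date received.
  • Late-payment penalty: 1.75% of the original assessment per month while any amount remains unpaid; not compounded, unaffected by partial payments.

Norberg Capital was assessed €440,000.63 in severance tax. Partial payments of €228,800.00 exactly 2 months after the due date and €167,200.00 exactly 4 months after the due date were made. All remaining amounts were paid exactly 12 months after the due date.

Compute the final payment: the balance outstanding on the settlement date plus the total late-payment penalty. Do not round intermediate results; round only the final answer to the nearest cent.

€143,247.27

Balance at month 2: €440,000.6300 × (1 + 0.004)^2 = €443,527.6751…
After €228,800.00 payment: €443,527.6751… − €228,800.00 = €214,727.6751…
Balance at month 4: €214,727.6751… × (1 + 0.004)^2 = €216,448.9321…
After €167,200.00 payment: €216,448.9321… − €167,200.00 = €49,248.9321…
Balance at month 12: €49,248.9321… × (1 + 0.004)^8 = €50,847.1388…
Penalty: 12 × 1.75% × €440,000.63 = €92,400.13…
Final settlement = outstanding balance + penalty = €50,847.1388… + €92,400.13… = €143,247.27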